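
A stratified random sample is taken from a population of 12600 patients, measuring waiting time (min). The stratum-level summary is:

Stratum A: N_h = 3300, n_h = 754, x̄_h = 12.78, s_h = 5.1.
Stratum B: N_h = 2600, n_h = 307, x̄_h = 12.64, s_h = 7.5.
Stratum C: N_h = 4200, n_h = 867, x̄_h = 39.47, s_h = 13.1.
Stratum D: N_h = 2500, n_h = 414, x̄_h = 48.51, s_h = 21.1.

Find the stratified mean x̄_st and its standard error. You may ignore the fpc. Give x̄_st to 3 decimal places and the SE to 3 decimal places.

x̄_st ≈ 28.737, SE ≈ 0.273

x̄_st = Σ W_h x̄_h = (3300·12.78 + 2600·12.64 + 4200·39.47 + 2500·48.51)/12600 = 28.73706
V̂(x̄_st) = Σ W_h² s_h²/n_h, with W_h = N_h/N and N = 12600:
  stratum A: (3300/12600)²·5.1²/754 = 0.00236622
  stratum B: (2600/12600)²·7.5²/307 = 0.00780171
  stratum C: (4200/12600)²·13.1²/867 = 0.0219928
  stratum D: (2500/12600)²·21.1²/414 = 0.0423354
V̂(x̄_st) = 0.0744961
SE(x̄_st) = √0.0744961 = 0.27294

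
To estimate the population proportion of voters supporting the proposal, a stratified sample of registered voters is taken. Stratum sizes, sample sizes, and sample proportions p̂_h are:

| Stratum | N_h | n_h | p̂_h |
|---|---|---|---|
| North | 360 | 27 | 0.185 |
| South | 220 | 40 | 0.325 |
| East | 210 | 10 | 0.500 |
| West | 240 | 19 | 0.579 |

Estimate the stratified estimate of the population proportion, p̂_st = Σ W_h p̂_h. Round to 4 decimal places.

p̂_st ≈ 0.3709

N = 1030; stratum weights W_h = N_h/N.
p̂_st = Σ W_h p̂_h = (360·0.185 + 220·0.325 + 210·0.500 + 240·0.579)/1030 = 0.37093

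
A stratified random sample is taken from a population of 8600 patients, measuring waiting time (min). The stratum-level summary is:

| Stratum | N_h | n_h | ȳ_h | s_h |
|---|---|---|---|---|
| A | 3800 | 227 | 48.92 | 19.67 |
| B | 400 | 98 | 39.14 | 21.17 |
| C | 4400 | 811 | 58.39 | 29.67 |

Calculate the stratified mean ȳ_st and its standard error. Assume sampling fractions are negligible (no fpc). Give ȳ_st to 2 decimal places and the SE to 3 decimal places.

ȳ_st ≈ 53.31, SE ≈ 0.792

ȳ_st = Σ W_h ȳ_h = (3800·48.92 + 400·39.14 + 4400·58.39)/8600 = 53.31023
V̂(ȳ_st) = Σ W_h² s_h²/n_h, with W_h = N_h/N and N = 8600:
  stratum A: (3800/8600)²·19.67²/227 = 0.332777
  stratum B: (400/8600)²·21.17²/98 = 0.00989324
  stratum C: (4400/8600)²·29.67²/811 = 0.284134
V̂(ȳ_st) = 0.626804
SE(ȳ_st) = √0.626804 = 0.791709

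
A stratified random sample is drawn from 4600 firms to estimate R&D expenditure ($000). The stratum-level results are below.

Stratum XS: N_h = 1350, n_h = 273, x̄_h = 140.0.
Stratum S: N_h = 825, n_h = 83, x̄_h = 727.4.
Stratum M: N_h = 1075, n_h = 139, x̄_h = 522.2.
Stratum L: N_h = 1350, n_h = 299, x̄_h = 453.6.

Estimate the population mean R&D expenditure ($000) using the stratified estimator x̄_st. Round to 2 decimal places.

N = Σ N_h = 4600. Stratum weights W_h = N_h/N.
x̄_st = (1350·140.0 + 825·727.4 + 1075·522.2 + 1350·453.6) / 4600 = 426.7022

x̄_st ≈ 426.70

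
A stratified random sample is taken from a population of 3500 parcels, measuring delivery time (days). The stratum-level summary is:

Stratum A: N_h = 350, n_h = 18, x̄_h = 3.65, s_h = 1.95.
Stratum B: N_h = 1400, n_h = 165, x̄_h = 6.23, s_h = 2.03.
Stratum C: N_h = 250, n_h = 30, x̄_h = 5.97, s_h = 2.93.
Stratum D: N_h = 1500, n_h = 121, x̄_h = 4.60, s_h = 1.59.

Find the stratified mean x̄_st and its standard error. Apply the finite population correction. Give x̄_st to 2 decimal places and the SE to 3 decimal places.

x̄_st ≈ 5.25, SE ≈ 0.102

x̄_st = Σ W_h x̄_h = (350·3.65 + 1400·6.23 + 250·5.97 + 1500·4.60)/3500 = 5.25486
V̂(x̄_st) = Σ W_h² (1 − n_h/N_h) s_h²/n_h, with W_h = N_h/N and N = 3500:
  stratum A: (350/3500)²·(1 − 18/350)·1.95²/18 = 0.00200386
  stratum B: (1400/3500)²·(1 − 165/1400)·2.03²/165 = 0.00352506
  stratum C: (250/3500)²·(1 − 30/250)·2.93²/30 = 0.00128481
  stratum D: (1500/3500)²·(1 − 121/1500)·1.59²/121 = 0.003528
V̂(x̄_st) = 0.0103417
SE(x̄_st) = √0.0103417 = 0.101694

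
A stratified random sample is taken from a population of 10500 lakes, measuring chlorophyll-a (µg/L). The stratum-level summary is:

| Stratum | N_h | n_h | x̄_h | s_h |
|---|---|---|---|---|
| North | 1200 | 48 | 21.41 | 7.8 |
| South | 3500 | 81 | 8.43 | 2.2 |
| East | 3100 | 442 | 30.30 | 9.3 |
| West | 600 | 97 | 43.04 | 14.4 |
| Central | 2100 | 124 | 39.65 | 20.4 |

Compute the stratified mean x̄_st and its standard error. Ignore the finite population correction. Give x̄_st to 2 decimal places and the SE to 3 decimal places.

x̄_st = Σ W_h x̄_h = (1200·21.41 + 3500·8.43 + 3100·30.30 + 600·43.04 + 2100·39.65)/10500 = 24.59200
V̂(x̄_st) = Σ W_h² s_h²/n_h, with W_h = N_h/N and N = 10500:
  stratum North: (1200/10500)²·7.8²/48 = 0.0165551
  stratum South: (3500/10500)²·2.2²/81 = 0.00663923
  stratum East: (3100/10500)²·9.3²/442 = 0.0170564
  stratum West: (600/10500)²·14.4²/97 = 0.00698035
  stratum Central: (2100/10500)²·20.4²/124 = 0.134245
V̂(x̄_st) = 0.181476
SE(x̄_st) = √0.181476 = 0.426

x̄_st ≈ 24.59, SE ≈ 0.426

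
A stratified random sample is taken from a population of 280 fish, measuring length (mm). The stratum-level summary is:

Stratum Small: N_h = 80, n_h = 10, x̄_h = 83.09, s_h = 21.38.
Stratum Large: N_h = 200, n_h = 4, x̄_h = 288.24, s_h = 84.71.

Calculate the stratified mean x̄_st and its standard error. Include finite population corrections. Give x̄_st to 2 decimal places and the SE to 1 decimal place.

x̄_st ≈ 229.63, SE ≈ 30.0

x̄_st = Σ W_h x̄_h = (80·83.09 + 200·288.24)/280 = 229.62571
V̂(x̄_st) = Σ W_h² (1 − n_h/N_h) s_h²/n_h, with W_h = N_h/N and N = 280:
  stratum Small: (80/280)²·(1 − 10/80)·21.38²/10 = 3.26503
  stratum Large: (200/280)²·(1 − 4/200)·84.71²/4 = 896.973
V̂(x̄_st) = 900.238
SE(x̄_st) = √900.238 = 30.004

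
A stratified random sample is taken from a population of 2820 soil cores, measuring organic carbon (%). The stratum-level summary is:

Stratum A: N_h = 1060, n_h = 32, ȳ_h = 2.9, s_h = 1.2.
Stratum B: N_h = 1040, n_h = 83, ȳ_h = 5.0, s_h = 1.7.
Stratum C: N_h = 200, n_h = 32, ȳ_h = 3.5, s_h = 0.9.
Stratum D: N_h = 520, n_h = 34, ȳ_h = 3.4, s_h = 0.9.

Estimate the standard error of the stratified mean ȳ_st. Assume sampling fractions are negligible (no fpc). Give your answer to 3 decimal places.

V̂(ȳ_st) = Σ W_h² s_h²/n_h, with W_h = N_h/N and N = 2820:
  stratum A: (1060/2820)²·1.2²/32 = 0.00635808
  stratum B: (1040/2820)²·1.7²/83 = 0.00473574
  stratum C: (200/2820)²·0.9²/32 = 0.00012732
  stratum D: (520/2820)²·0.9²/34 = 0.000810055
V̂(ȳ_st) = 0.0120312
SE(ȳ_st) = √0.0120312 = 0.109687

SE(ȳ_st) ≈ 0.110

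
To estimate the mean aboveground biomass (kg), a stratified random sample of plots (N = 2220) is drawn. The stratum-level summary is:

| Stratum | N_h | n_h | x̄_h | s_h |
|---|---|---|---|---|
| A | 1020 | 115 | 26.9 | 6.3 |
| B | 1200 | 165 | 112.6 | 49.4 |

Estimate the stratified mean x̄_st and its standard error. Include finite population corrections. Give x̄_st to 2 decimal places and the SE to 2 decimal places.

x̄_st = Σ W_h x̄_h = (1020·26.9 + 1200·112.6)/2220 = 73.22432
V̂(x̄_st) = Σ W_h² (1 − n_h/N_h) s_h²/n_h, with W_h = N_h/N and N = 2220:
  stratum A: (1020/2220)²·(1 − 115/1020)·6.3²/115 = 0.0646437
  stratum B: (1200/2220)²·(1 − 165/1200)·49.4²/165 = 3.72722
V̂(x̄_st) = 3.79187
SE(x̄_st) = √3.79187 = 1.94727

x̄_st ≈ 73.22, SE ≈ 1.95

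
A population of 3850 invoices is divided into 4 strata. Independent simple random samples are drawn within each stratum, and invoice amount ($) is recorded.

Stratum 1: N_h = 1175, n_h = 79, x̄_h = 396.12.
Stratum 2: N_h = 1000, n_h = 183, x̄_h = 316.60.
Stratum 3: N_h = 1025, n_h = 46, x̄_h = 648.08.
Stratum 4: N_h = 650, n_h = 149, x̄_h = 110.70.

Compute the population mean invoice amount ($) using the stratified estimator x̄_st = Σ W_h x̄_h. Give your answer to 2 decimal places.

x̄_st ≈ 394.36

N = Σ N_h = 3850. Stratum weights W_h = N_h/N.
x̄_st = (1175·396.12 + 1000·316.60 + 1025·648.08 + 650·110.70) / 3850 = 394.3579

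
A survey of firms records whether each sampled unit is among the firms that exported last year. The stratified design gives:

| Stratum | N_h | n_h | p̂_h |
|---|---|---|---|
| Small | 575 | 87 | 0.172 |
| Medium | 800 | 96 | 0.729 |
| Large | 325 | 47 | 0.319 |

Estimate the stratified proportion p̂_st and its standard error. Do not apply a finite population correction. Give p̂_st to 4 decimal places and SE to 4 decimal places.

p̂_st ≈ 0.4622, SE ≈ 0.0287

N = 1700; stratum weights W_h = N_h/N.
p̂_st = Σ W_h p̂_h = (575·0.172 + 800·0.729 + 325·0.319)/1700 = 0.46222
V̂(p̂_st) = Σ W_h² p̂_h(1−p̂_h)/(n_h−1):
  stratum Small: (575/1700)²·0.172·0.828/86 = 0.000189452
  stratum Medium: (800/1700)²·0.729·0.271/95 = 0.000460527
  stratum Large: (325/1700)²·0.319·0.681/46 = 0.000172603
V̂(p̂_st) = 0.000822582; SE = √V̂ = 0.0286807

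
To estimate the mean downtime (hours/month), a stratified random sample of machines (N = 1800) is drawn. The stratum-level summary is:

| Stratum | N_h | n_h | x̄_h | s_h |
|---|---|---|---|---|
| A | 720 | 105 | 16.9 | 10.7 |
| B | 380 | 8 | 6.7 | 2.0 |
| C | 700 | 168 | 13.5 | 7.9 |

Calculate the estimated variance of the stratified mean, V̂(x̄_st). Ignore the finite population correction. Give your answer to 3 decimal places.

V̂(x̄_st) = Σ W_h² s_h²/n_h, with W_h = N_h/N and N = 1800:
  stratum A: (720/1800)²·10.7²/105 = 0.174461
  stratum B: (380/1800)²·2.0²/8 = 0.022284
  stratum C: (700/1800)²·7.9²/168 = 0.0561818
V̂(x̄_st) = 0.252927

V̂(x̄_st) ≈ 0.253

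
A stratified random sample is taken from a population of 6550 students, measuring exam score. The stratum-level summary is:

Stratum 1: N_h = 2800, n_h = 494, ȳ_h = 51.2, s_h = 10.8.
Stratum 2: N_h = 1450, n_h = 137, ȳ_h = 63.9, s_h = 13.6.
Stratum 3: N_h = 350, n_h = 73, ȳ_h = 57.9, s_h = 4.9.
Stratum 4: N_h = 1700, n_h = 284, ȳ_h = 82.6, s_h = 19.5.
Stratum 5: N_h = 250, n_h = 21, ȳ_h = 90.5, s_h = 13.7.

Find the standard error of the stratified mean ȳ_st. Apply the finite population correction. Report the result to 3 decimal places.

SE(ȳ_st) ≈ 0.428

V̂(ȳ_st) = Σ W_h² (1 − n_h/N_h) s_h²/n_h, with W_h = N_h/N and N = 6550:
  stratum 1: (2800/6550)²·(1 − 494/2800)·10.8²/494 = 0.0355349
  stratum 2: (1450/6550)²·(1 − 137/1450)·13.6²/137 = 0.0599111
  stratum 3: (350/6550)²·(1 − 73/350)·4.9²/73 = 0.000743249
  stratum 4: (1700/6550)²·(1 − 284/1700)·19.5²/284 = 0.0751243
  stratum 5: (250/6550)²·(1 − 21/250)·13.7²/21 = 0.0119265
V̂(ȳ_st) = 0.18324
SE(ȳ_st) = √0.18324 = 0.428066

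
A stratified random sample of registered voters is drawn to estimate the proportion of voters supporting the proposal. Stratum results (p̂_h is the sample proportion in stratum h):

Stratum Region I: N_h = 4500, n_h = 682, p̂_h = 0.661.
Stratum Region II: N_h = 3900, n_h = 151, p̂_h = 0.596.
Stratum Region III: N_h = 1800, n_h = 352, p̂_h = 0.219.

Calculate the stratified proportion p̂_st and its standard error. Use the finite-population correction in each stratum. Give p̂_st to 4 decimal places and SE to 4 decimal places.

p̂_st ≈ 0.5581, SE ≈ 0.0171

N = 10200; stratum weights W_h = N_h/N.
p̂_st = Σ W_h p̂_h = (4500·0.661 + 3900·0.596 + 1800·0.219)/10200 = 0.55815
V̂(p̂_st) = Σ W_h² (1 − n_h/N_h) p̂_h(1−p̂_h)/(n_h−1):
  stratum Region I: (4500/10200)²·(1 − 682/4500)·0.661·0.339/681 = 5.43378e-05
  stratum Region II: (3900/10200)²·(1 − 151/3900)·0.596·0.404/150 = 0.000225588
  stratum Region III: (1800/10200)²·(1 − 352/1800)·0.219·0.781/351 = 1.22076e-05
V̂(p̂_st) = 0.000292133; SE = √V̂ = 0.0170919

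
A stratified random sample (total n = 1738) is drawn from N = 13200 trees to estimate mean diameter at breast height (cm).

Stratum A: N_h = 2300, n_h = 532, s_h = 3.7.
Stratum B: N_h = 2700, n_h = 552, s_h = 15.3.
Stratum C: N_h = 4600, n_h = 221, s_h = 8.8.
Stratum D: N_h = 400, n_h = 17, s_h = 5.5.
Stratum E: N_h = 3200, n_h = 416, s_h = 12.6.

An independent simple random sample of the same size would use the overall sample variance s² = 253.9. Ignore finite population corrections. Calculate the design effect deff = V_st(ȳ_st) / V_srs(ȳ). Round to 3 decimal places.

deff ≈ 0.583

V̂(ȳ_st) = Σ W_h² s_h²/n_h, with W_h = N_h/N and N = 13200:
  stratum A: (2300/13200)²·3.7²/532 = 0.000781267
  stratum B: (2700/13200)²·15.3²/552 = 0.0177429
  stratum C: (4600/13200)²·8.8²/221 = 0.042554
  stratum D: (400/13200)²·5.5²/17 = 0.00163399
  stratum E: (3200/13200)²·12.6²/416 = 0.0224285
V_st = 0.0851406
V_srs = s²/n = 253.9/1738 = 0.146087
deff = V_st / V_srs = 0.0851406/0.146087 = 0.5828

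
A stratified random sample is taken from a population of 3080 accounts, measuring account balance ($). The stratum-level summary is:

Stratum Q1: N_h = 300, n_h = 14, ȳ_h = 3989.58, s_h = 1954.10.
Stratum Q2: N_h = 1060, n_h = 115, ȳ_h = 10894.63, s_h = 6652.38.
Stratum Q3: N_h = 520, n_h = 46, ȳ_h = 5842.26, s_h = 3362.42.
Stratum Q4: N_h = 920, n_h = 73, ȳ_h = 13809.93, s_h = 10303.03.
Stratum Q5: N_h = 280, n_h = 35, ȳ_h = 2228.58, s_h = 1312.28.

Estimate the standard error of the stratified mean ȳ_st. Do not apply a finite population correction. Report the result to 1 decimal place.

SE(ȳ_st) ≈ 430.5

V̂(ȳ_st) = Σ W_h² s_h²/n_h, with W_h = N_h/N and N = 3080:
  stratum Q1: (300/3080)²·1954.10²/14 = 2587.66
  stratum Q2: (1060/3080)²·6652.38²/115 = 45579.2
  stratum Q3: (520/3080)²·3362.42²/46 = 7005.7
  stratum Q4: (920/3080)²·10303.03²/73 = 129742
  stratum Q5: (280/3080)²·1312.28²/35 = 406.63
V̂(ȳ_st) = 185321
SE(ȳ_st) = √185321 = 430.49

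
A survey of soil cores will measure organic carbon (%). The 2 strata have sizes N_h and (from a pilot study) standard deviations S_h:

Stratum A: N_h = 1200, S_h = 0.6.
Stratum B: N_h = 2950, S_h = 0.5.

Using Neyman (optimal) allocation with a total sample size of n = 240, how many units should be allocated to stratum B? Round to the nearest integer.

Neyman allocation: n_h = n · N_h S_h / Σ N_i S_i, with n = 240.
  stratum A: N_h·S_h = 1200·0.6 = 720.00
  stratum B: N_h·S_h = 2950·0.5 = 1475.00
Σ N_h S_h = 2195.00
n for stratum B = 240·1475.00/2195.00 = 161.276 → 161

161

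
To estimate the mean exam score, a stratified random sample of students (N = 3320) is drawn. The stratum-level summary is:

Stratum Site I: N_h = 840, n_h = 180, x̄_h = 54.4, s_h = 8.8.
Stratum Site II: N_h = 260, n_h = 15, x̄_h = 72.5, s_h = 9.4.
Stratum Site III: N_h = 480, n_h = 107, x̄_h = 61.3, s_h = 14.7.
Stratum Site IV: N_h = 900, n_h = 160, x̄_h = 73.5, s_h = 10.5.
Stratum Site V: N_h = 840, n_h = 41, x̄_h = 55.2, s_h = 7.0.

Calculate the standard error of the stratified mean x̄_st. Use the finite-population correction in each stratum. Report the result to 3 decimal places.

SE(x̄_st) ≈ 0.450

V̂(x̄_st) = Σ W_h² (1 − n_h/N_h) s_h²/n_h, with W_h = N_h/N and N = 3320:
  stratum Site I: (840/3320)²·(1 − 180/840)·8.8²/180 = 0.0216391
  stratum Site II: (260/3320)²·(1 − 15/260)·9.4²/15 = 0.034043
  stratum Site III: (480/3320)²·(1 − 107/480)·14.7²/107 = 0.0328038
  stratum Site IV: (900/3320)²·(1 − 160/900)·10.5²/160 = 0.0416348
  stratum Site V: (840/3320)²·(1 − 41/840)·7.0²/41 = 0.0727716
V̂(x̄_st) = 0.202892
SE(x̄_st) = √0.202892 = 0.450436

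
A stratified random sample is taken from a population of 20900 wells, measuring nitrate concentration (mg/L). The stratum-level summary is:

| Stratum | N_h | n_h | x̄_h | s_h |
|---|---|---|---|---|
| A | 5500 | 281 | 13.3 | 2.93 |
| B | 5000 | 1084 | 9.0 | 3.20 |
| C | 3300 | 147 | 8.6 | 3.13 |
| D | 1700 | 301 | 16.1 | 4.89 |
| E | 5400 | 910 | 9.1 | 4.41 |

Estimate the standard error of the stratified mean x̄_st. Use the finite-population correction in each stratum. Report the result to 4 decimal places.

SE(x̄_st) ≈ 0.0751

V̂(x̄_st) = Σ W_h² (1 − n_h/N_h) s_h²/n_h, with W_h = N_h/N and N = 20900:
  stratum A: (5500/20900)²·(1 − 281/5500)·2.93²/281 = 0.00200764
  stratum B: (5000/20900)²·(1 − 1084/5000)·3.20²/1084 = 0.000423439
  stratum C: (3300/20900)²·(1 − 147/3300)·3.13²/147 = 0.00158751
  stratum D: (1700/20900)²·(1 − 301/1700)·4.89²/301 = 0.000432539
  stratum E: (5400/20900)²·(1 − 910/5400)·4.41²/910 = 0.00118627
V̂(x̄_st) = 0.0056374
SE(x̄_st) = √0.0056374 = 0.0750826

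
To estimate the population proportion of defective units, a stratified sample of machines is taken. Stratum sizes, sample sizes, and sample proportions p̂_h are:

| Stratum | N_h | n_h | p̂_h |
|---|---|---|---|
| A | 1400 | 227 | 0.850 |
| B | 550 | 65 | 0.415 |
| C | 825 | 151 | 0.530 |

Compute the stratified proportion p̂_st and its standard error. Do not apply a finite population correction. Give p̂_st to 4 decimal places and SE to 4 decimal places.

p̂_st ≈ 0.6686, SE ≈ 0.0210

N = 2775; stratum weights W_h = N_h/N.
p̂_st = Σ W_h p̂_h = (1400·0.850 + 550·0.415 + 825·0.530)/2775 = 0.66865
V̂(p̂_st) = Σ W_h² p̂_h(1−p̂_h)/(n_h−1):
  stratum A: (1400/2775)²·0.850·0.150/226 = 0.000143593
  stratum B: (550/2775)²·0.415·0.585/64 = 0.000149013
  stratum C: (825/2775)²·0.530·0.470/150 = 0.000146779
V̂(p̂_st) = 0.000439384; SE = √V̂ = 0.0209615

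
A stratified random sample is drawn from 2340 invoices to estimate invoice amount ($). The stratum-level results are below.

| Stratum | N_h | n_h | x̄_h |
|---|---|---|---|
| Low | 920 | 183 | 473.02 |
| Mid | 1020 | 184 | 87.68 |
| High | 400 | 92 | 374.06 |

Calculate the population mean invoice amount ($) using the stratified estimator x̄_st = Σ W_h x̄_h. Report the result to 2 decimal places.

x̄_st ≈ 288.14

N = Σ N_h = 2340. Stratum weights W_h = N_h/N.
x̄_st = (920·473.02 + 1020·87.68 + 400·374.06) / 2340 = 288.1350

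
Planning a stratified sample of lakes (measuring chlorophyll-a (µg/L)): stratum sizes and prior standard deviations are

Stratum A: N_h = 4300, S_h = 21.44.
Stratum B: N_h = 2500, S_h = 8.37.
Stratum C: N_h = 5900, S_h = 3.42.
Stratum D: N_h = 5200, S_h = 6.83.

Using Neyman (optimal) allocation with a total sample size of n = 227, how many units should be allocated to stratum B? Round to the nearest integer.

28

Neyman allocation: n_h = n · N_h S_h / Σ N_i S_i, with n = 227.
  stratum A: N_h·S_h = 4300·21.44 = 92192.00
  stratum B: N_h·S_h = 2500·8.37 = 20925.00
  stratum C: N_h·S_h = 5900·3.42 = 20178.00
  stratum D: N_h·S_h = 5200·6.83 = 35516.00
Σ N_h S_h = 168811.00
n for stratum B = 227·20925.00/168811.00 = 28.138 → 28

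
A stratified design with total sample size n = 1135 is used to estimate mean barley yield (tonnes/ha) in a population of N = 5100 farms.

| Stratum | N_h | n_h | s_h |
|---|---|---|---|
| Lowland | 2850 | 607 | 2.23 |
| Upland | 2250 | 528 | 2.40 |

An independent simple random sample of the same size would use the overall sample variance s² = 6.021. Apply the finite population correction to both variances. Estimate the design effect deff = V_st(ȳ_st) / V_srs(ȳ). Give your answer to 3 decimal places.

deff ≈ 0.882

V̂(ȳ_st) = Σ W_h² (1 − n_h/N_h) s_h²/n_h, with W_h = N_h/N and N = 5100:
  stratum Lowland: (2850/5100)²·(1 − 607/2850)·2.23²/607 = 0.00201351
  stratum Upland: (2250/5100)²·(1 − 528/2250)·2.40²/528 = 0.00162504
V_st = 0.00363855
V_srs = (1 − 1135/5100)·6.021/1135 = 0.00412426
deff = V_st / V_srs = 0.00363855/0.00412426 = 0.8822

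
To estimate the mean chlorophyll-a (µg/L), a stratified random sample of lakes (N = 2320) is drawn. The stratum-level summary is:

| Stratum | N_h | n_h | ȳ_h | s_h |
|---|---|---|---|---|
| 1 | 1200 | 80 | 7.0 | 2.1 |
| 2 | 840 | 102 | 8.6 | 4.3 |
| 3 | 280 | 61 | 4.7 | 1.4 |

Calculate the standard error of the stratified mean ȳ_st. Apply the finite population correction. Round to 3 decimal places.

V̂(ȳ_st) = Σ W_h² (1 − n_h/N_h) s_h²/n_h, with W_h = N_h/N and N = 2320:
  stratum 1: (1200/2320)²·(1 − 80/1200)·2.1²/80 = 0.0137649
  stratum 2: (840/2320)²·(1 − 102/840)·4.3²/102 = 0.0208784
  stratum 3: (280/2320)²·(1 − 61/280)·1.4²/61 = 0.00036606
V̂(ȳ_st) = 0.0350093
SE(ȳ_st) = √0.0350093 = 0.187108

SE(ȳ_st) ≈ 0.187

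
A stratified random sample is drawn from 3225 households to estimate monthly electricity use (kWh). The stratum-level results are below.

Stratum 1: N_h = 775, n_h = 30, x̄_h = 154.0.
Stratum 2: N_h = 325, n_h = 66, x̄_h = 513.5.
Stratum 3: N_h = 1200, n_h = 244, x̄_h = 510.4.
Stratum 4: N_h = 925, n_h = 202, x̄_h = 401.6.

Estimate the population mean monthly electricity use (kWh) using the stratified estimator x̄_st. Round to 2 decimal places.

N = Σ N_h = 3225. Stratum weights W_h = N_h/N.
x̄_st = (775·154.0 + 325·513.5 + 1200·510.4 + 925·401.6) / 3225 = 393.8597

x̄_st ≈ 393.86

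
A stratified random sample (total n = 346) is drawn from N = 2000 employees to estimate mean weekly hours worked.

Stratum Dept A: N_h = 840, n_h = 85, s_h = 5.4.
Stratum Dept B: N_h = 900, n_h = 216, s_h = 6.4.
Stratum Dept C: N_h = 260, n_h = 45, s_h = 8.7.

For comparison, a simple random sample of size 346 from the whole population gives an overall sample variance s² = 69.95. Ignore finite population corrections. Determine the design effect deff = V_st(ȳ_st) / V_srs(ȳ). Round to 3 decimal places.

V̂(ȳ_st) = Σ W_h² s_h²/n_h, with W_h = N_h/N and N = 2000:
  stratum Dept A: (840/2000)²·5.4²/85 = 0.0605156
  stratum Dept B: (900/2000)²·6.4²/216 = 0.0384
  stratum Dept C: (260/2000)²·8.7²/45 = 0.0284258
V_st = 0.127341
V_srs = s²/n = 69.95/346 = 0.202168
deff = V_st / V_srs = 0.127341/0.202168 = 0.6299

deff ≈ 0.630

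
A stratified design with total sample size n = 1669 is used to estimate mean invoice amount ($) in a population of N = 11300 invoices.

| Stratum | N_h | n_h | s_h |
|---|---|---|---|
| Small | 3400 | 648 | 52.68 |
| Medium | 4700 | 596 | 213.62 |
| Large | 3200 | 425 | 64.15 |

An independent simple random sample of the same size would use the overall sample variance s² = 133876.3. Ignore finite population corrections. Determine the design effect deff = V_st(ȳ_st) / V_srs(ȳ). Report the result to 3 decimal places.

V̂(ȳ_st) = Σ W_h² s_h²/n_h, with W_h = N_h/N and N = 11300:
  stratum Small: (3400/11300)²·52.68²/648 = 0.387719
  stratum Medium: (4700/11300)²·213.62²/596 = 13.2457
  stratum Large: (3200/11300)²·64.15²/425 = 0.776511
V_st = 14.41
V_srs = s²/n = 133876.3/1669 = 80.2135
deff = V_st / V_srs = 14.41/80.2135 = 0.1796

deff ≈ 0.180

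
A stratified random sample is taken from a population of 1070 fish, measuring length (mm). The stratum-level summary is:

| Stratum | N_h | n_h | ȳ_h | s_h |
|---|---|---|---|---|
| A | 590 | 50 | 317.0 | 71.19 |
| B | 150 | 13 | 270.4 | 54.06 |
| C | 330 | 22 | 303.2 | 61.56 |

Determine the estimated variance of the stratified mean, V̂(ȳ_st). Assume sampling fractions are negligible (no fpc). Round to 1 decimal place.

V̂(ȳ_st) = Σ W_h² s_h²/n_h, with W_h = N_h/N and N = 1070:
  stratum A: (590/1070)²·71.19²/50 = 30.818
  stratum B: (150/1070)²·54.06²/13 = 4.41798
  stratum C: (330/1070)²·61.56²/22 = 16.3846
V̂(ȳ_st) = 51.6205

V̂(ȳ_st) ≈ 51.6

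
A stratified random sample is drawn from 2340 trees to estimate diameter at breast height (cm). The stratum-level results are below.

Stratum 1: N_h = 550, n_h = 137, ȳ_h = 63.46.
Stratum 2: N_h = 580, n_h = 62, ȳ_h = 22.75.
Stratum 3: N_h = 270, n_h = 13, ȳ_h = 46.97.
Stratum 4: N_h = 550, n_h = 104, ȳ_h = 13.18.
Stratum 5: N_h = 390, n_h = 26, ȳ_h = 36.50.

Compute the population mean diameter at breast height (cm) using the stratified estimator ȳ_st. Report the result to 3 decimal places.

N = Σ N_h = 2340. Stratum weights W_h = N_h/N.
ȳ_st = (550·63.46 + 580·22.75 + 270·46.97 + 550·13.18 + 390·36.50) / 2340 = 35.15551

ȳ_st ≈ 35.156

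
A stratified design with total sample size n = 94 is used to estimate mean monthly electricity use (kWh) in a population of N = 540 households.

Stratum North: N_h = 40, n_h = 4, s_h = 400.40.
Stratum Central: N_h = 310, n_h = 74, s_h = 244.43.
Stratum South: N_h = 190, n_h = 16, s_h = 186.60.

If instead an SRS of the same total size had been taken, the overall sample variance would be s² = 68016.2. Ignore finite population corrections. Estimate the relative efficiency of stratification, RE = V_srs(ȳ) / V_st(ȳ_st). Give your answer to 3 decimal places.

RE ≈ 0.958

V̂(ȳ_st) = Σ W_h² s_h²/n_h, with W_h = N_h/N and N = 540:
  stratum North: (40/540)²·400.40²/4 = 219.918
  stratum Central: (310/540)²·244.43²/74 = 266.081
  stratum South: (190/540)²·186.60²/16 = 269.416
V_st = 755.414
V_srs = s²/n = 68016.2/94 = 723.577
Relative efficiency = V_srs / V_st = 723.577/755.414 = 0.9579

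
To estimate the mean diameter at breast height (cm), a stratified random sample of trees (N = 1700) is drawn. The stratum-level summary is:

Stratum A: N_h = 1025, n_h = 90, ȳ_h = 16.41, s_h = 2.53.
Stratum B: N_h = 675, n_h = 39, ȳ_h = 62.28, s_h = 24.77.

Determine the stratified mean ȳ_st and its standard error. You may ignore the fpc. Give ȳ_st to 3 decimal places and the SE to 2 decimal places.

ȳ_st = Σ W_h ȳ_h = (1025·16.41 + 675·62.28)/1700 = 34.62309
V̂(ȳ_st) = Σ W_h² s_h²/n_h, with W_h = N_h/N and N = 1700:
  stratum A: (1025/1700)²·2.53²/90 = 0.0258552
  stratum B: (675/1700)²·24.77²/39 = 2.48026
V̂(ȳ_st) = 2.50611
SE(ȳ_st) = √2.50611 = 1.58307

ȳ_st ≈ 34.623, SE ≈ 1.58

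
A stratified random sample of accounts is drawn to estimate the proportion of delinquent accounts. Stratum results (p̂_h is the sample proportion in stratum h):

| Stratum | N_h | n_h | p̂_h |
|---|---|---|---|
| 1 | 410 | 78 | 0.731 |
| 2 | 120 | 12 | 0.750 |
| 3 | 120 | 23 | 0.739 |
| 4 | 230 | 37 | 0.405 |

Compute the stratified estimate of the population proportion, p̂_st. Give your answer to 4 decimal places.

N = 880; stratum weights W_h = N_h/N.
p̂_st = Σ W_h p̂_h = (410·0.731 + 120·0.750 + 120·0.739 + 230·0.405)/880 = 0.64948

p̂_st ≈ 0.6495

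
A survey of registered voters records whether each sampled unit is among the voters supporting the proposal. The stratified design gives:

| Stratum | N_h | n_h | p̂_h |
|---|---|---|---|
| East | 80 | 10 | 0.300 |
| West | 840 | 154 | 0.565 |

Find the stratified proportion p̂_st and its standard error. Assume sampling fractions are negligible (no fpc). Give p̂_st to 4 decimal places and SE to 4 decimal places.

p̂_st ≈ 0.5420, SE ≈ 0.0389

N = 920; stratum weights W_h = N_h/N.
p̂_st = Σ W_h p̂_h = (80·0.300 + 840·0.565)/920 = 0.54196
V̂(p̂_st) = Σ W_h² p̂_h(1−p̂_h)/(n_h−1):
  stratum East: (80/920)²·0.300·0.700/9 = 0.000176434
  stratum West: (840/920)²·0.565·0.435/153 = 0.00133915
V̂(p̂_st) = 0.00151558; SE = √V̂ = 0.0389305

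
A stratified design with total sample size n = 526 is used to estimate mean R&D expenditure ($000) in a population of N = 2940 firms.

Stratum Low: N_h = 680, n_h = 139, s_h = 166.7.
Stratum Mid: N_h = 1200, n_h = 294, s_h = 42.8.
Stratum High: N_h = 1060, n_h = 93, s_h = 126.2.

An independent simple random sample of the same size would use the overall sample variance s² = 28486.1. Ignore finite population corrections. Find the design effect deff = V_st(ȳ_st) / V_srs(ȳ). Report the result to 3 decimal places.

V̂(ȳ_st) = Σ W_h² s_h²/n_h, with W_h = N_h/N and N = 2940:
  stratum Low: (680/2940)²·166.7²/139 = 10.695
  stratum Mid: (1200/2940)²·42.8²/294 = 1.03803
  stratum High: (1060/2940)²·126.2²/93 = 22.2614
V_st = 33.9944
V_srs = s²/n = 28486.1/526 = 54.1561
deff = V_st / V_srs = 33.9944/54.1561 = 0.6277

deff ≈ 0.628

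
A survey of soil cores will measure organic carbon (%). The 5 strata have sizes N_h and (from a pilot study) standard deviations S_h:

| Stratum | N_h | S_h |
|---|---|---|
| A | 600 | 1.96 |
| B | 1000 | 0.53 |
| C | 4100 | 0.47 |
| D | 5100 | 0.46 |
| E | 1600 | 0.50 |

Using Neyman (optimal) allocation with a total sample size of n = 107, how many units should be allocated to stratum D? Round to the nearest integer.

37

Neyman allocation: n_h = n · N_h S_h / Σ N_i S_i, with n = 107.
  stratum A: N_h·S_h = 600·1.96 = 1176.00
  stratum B: N_h·S_h = 1000·0.53 = 530.00
  stratum C: N_h·S_h = 4100·0.47 = 1927.00
  stratum D: N_h·S_h = 5100·0.46 = 2346.00
  stratum E: N_h·S_h = 1600·0.50 = 800.00
Σ N_h S_h = 6779.00
n for stratum D = 107·2346.00/6779.00 = 37.029 → 37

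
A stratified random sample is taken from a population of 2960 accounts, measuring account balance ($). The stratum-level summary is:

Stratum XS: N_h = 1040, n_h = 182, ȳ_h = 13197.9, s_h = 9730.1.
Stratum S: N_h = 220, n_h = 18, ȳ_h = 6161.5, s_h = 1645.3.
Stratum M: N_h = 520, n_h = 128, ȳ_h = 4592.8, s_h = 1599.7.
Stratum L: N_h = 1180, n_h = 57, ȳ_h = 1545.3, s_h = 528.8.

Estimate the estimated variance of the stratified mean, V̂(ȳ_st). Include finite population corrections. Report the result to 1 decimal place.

V̂(ȳ_st) = Σ W_h² (1 − n_h/N_h) s_h²/n_h, with W_h = N_h/N and N = 2960:
  stratum XS: (1040/2960)²·(1 − 182/1040)·9730.1²/182 = 52978.6
  stratum S: (220/2960)²·(1 − 18/220)·1645.3²/18 = 762.796
  stratum M: (520/2960)²·(1 − 128/520)·1599.7²/128 = 465.129
  stratum L: (1180/2960)²·(1 − 57/1180)·528.8²/57 = 741.97
V̂(ȳ_st) = 54948.5

V̂(ȳ_st) ≈ 54948.5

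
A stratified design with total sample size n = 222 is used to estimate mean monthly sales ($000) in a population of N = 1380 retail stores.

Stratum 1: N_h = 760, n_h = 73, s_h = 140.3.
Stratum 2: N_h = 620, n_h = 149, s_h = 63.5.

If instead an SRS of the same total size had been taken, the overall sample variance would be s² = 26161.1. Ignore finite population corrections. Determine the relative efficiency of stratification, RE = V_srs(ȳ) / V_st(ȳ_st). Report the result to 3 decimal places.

V̂(ȳ_st) = Σ W_h² s_h²/n_h, with W_h = N_h/N and N = 1380:
  stratum 1: (760/1380)²·140.3²/73 = 81.7827
  stratum 2: (620/1380)²·63.5²/149 = 5.46244
V_st = 87.2451
V_srs = s²/n = 26161.1/222 = 117.843
Relative efficiency = V_srs / V_st = 117.843/87.2451 = 1.3507

RE ≈ 1.351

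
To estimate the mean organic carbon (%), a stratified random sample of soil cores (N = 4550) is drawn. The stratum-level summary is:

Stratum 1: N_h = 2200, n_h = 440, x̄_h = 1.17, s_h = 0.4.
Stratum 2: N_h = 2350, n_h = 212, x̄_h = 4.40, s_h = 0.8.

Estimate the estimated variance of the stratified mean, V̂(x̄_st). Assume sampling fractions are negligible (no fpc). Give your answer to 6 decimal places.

V̂(x̄_st) = Σ W_h² s_h²/n_h, with W_h = N_h/N and N = 4550:
  stratum 1: (2200/4550)²·0.4²/440 = 8.50139e-05
  stratum 2: (2350/4550)²·0.8²/212 = 0.000805299
V̂(x̄_st) = 0.000890313

V̂(x̄_st) ≈ 0.000890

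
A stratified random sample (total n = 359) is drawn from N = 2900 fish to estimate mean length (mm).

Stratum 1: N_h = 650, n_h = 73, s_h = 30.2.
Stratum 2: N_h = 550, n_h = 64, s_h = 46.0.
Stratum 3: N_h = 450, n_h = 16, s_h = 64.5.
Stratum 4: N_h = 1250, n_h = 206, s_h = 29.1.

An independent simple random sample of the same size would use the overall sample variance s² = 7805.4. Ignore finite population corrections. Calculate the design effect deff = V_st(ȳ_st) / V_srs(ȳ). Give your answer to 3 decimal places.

V̂(ȳ_st) = Σ W_h² s_h²/n_h, with W_h = N_h/N and N = 2900:
  stratum 1: (650/2900)²·30.2²/73 = 0.627656
  stratum 2: (550/2900)²·46.0²/64 = 1.18923
  stratum 3: (450/2900)²·64.5²/16 = 6.26078
  stratum 4: (1250/2900)²·29.1²/206 = 0.763735
V_st = 8.8414
V_srs = s²/n = 7805.4/359 = 21.7421
deff = V_st / V_srs = 8.8414/21.7421 = 0.4066

deff ≈ 0.407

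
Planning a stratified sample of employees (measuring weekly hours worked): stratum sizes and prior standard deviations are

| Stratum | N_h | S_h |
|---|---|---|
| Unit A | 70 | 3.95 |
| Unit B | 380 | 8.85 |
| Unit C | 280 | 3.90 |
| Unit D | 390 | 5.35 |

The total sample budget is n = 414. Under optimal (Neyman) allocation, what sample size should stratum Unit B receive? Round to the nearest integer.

204

Neyman allocation: n_h = n · N_h S_h / Σ N_i S_i, with n = 414.
  stratum Unit A: N_h·S_h = 70·3.95 = 276.50
  stratum Unit B: N_h·S_h = 380·8.85 = 3363.00
  stratum Unit C: N_h·S_h = 280·3.90 = 1092.00
  stratum Unit D: N_h·S_h = 390·5.35 = 2086.50
Σ N_h S_h = 6818.00
n for stratum Unit B = 414·3363.00/6818.00 = 204.207 → 204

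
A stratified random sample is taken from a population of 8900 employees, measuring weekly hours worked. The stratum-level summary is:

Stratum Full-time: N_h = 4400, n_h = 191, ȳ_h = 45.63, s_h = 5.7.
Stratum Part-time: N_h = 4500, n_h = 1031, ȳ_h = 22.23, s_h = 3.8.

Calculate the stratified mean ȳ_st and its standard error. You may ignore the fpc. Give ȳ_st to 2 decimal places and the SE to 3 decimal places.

ȳ_st = Σ W_h ȳ_h = (4400·45.63 + 4500·22.23)/8900 = 33.79854
V̂(ȳ_st) = Σ W_h² s_h²/n_h, with W_h = N_h/N and N = 8900:
  stratum Full-time: (4400/8900)²·5.7²/191 = 0.0415759
  stratum Part-time: (4500/8900)²·3.8²/1031 = 0.00358058
V̂(ȳ_st) = 0.0451565
SE(ȳ_st) = √0.0451565 = 0.212501

ȳ_st ≈ 33.80, SE ≈ 0.213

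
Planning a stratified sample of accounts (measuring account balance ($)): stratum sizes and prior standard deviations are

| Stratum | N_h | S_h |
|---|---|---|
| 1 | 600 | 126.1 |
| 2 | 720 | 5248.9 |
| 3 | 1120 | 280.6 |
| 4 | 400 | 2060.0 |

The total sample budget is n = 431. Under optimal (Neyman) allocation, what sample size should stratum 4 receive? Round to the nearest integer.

Neyman allocation: n_h = n · N_h S_h / Σ N_i S_i, with n = 431.
  stratum 1: N_h·S_h = 600·126.1 = 75660.00
  stratum 2: N_h·S_h = 720·5248.9 = 3779208.00
  stratum 3: N_h·S_h = 1120·280.6 = 314272.00
  stratum 4: N_h·S_h = 400·2060.0 = 824000.00
Σ N_h S_h = 4993140.00
n for stratum 4 = 431·824000.00/4993140.00 = 71.126 → 71

71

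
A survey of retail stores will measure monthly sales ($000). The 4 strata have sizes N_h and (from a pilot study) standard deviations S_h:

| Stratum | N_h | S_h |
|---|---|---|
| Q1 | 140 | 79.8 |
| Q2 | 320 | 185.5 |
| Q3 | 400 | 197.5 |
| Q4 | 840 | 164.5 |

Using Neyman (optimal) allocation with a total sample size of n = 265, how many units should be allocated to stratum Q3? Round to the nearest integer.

73

Neyman allocation: n_h = n · N_h S_h / Σ N_i S_i, with n = 265.
  stratum Q1: N_h·S_h = 140·79.8 = 11172.00
  stratum Q2: N_h·S_h = 320·185.5 = 59360.00
  stratum Q3: N_h·S_h = 400·197.5 = 79000.00
  stratum Q4: N_h·S_h = 840·164.5 = 138180.00
Σ N_h S_h = 287712.00
n for stratum Q3 = 265·79000.00/287712.00 = 72.764 → 73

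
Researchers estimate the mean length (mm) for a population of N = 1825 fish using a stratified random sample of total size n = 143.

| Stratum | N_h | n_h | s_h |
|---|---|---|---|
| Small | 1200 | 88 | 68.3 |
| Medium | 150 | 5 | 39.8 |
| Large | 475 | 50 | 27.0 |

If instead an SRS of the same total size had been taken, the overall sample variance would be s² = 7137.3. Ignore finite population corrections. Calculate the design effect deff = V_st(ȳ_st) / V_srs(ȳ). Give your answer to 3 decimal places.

V̂(ȳ_st) = Σ W_h² s_h²/n_h, with W_h = N_h/N and N = 1825:
  stratum Small: (1200/1825)²·68.3²/88 = 22.919
  stratum Medium: (150/1825)²·39.8²/5 = 2.14019
  stratum Large: (475/1825)²·27.0²/50 = 0.987686
V_st = 26.0469
V_srs = s²/n = 7137.3/143 = 49.9112
deff = V_st / V_srs = 26.0469/49.9112 = 0.5219

deff ≈ 0.522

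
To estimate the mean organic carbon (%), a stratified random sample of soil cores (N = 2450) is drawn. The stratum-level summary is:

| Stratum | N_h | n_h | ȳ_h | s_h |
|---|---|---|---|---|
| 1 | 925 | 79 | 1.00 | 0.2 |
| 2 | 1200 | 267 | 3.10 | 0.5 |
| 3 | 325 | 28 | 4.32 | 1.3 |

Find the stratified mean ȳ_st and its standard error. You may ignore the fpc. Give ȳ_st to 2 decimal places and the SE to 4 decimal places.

ȳ_st = Σ W_h ȳ_h = (925·1.00 + 1200·3.10 + 325·4.32)/2450 = 2.46898
V̂(ȳ_st) = Σ W_h² s_h²/n_h, with W_h = N_h/N and N = 2450:
  stratum 1: (925/2450)²·0.2²/79 = 7.21746e-05
  stratum 2: (1200/2450)²·0.5²/267 = 0.000224626
  stratum 3: (325/2450)²·1.3²/28 = 0.00106209
V̂(ȳ_st) = 0.00135889
SE(ȳ_st) = √0.00135889 = 0.0368632

ȳ_st ≈ 2.47, SE ≈ 0.0369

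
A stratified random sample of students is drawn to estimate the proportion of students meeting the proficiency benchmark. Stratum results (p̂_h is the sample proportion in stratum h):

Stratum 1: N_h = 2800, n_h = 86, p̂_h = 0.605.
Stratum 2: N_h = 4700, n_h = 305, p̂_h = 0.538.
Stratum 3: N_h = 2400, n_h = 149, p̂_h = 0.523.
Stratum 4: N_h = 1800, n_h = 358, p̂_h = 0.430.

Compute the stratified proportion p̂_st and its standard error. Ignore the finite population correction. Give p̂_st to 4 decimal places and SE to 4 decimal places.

N = 11700; stratum weights W_h = N_h/N.
p̂_st = Σ W_h p̂_h = (2800·0.605 + 4700·0.538 + 2400·0.523 + 1800·0.430)/11700 = 0.53434
V̂(p̂_st) = Σ W_h² p̂_h(1−p̂_h)/(n_h−1):
  stratum 1: (2800/11700)²·0.605·0.395/85 = 0.000161019
  stratum 2: (4700/11700)²·0.538·0.462/304 = 0.000131939
  stratum 3: (2400/11700)²·0.523·0.477/148 = 7.09266e-05
  stratum 4: (1800/11700)²·0.430·0.570/357 = 1.62498e-05
V̂(p̂_st) = 0.000380135; SE = √V̂ = 0.0194971

p̂_st ≈ 0.5343, SE ≈ 0.0195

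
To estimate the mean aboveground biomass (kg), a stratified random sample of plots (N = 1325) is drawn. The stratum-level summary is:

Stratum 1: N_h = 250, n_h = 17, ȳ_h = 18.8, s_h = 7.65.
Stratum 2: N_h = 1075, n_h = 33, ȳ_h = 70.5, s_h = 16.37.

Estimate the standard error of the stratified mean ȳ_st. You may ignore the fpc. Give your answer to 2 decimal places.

SE(ȳ_st) ≈ 2.34

V̂(ȳ_st) = Σ W_h² s_h²/n_h, with W_h = N_h/N and N = 1325:
  stratum 1: (250/1325)²·7.65²/17 = 0.122553
  stratum 2: (1075/1325)²·16.37²/33 = 5.34526
V̂(ȳ_st) = 5.46781
SE(ȳ_st) = √5.46781 = 2.33833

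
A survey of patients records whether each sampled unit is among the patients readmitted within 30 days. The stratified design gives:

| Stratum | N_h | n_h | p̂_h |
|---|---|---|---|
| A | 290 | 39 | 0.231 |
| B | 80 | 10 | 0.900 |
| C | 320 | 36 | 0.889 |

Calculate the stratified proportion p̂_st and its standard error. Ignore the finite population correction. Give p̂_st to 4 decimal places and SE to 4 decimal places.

N = 690; stratum weights W_h = N_h/N.
p̂_st = Σ W_h p̂_h = (290·0.231 + 80·0.900 + 320·0.889)/690 = 0.61372
V̂(p̂_st) = Σ W_h² p̂_h(1−p̂_h)/(n_h−1):
  stratum A: (290/690)²·0.231·0.769/38 = 0.000825758
  stratum B: (80/690)²·0.900·0.100/9 = 0.000134426
  stratum C: (320/690)²·0.889·0.111/35 = 0.000606399
V̂(p̂_st) = 0.00156658; SE = √V̂ = 0.0395801

p̂_st ≈ 0.6137, SE ≈ 0.0396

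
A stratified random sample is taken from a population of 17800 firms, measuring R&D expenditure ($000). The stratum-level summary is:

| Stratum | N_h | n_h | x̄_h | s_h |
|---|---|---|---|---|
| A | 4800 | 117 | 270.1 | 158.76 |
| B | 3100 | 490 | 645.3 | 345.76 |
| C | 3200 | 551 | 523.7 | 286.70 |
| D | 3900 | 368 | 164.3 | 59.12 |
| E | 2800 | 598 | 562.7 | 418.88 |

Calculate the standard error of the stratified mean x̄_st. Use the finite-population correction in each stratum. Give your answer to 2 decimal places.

SE(x̄_st) ≈ 5.62

V̂(x̄_st) = Σ W_h² (1 − n_h/N_h) s_h²/n_h, with W_h = N_h/N and N = 17800:
  stratum A: (4800/17800)²·(1 − 117/4800)·158.76²/117 = 15.2835
  stratum B: (3100/17800)²·(1 − 490/3100)·345.76²/490 = 6.2304
  stratum C: (3200/17800)²·(1 − 551/3200)·286.70²/551 = 3.99113
  stratum D: (3900/17800)²·(1 − 368/3900)·59.12²/368 = 0.41292
  stratum E: (2800/17800)²·(1 − 598/2800)·418.88²/598 = 5.7097
V̂(x̄_st) = 31.6276
SE(x̄_st) = √31.6276 = 5.62384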